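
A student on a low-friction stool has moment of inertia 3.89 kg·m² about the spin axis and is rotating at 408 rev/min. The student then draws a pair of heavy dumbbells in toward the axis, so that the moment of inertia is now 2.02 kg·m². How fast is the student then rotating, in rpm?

ω₂ ≈ 786 rpm

With no external torque about the axis, L is conserved: I₁ω₁ = I₂ω₂.
ω₂ = I₁ω₁ / I₂ = (3.890)(408 rpm) / (2.020) = 785.7 rpm.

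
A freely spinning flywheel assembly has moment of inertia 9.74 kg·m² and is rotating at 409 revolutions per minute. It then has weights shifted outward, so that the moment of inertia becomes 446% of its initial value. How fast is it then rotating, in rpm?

ω₂ ≈ 91.7 rpm

Angular momentum about the spin axis is conserved since the torque about it is zero.
I₂ = 4.46 × 9.74 = 43.44 kg·m².
ω₂ = I₁ω₁ / I₂ = (9.740)(409 rpm) / (43.44) = 91.70 rpm.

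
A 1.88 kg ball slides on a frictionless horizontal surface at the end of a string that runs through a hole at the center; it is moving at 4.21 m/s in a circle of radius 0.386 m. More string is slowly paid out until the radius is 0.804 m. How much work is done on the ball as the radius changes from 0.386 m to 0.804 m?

W ≈ -12.8 J

The only horizontal force on the mass is along the cord (radial), so it exerts no torque about the hole and angular momentum m v r is conserved.
v₂ = v₁ r₁ / r₂ = (4.21)(0.386) / (0.804) = 2.021 m/s.
W = ΔKE = ½m(v₂² − v₁²) = -12.82 J.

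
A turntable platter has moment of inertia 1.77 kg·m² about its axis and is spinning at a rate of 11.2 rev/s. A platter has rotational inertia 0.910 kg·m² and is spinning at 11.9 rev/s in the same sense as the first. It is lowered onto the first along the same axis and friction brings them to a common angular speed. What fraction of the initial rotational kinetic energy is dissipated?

The coupling torques are internal; angular momentum about the shared axis is conserved.
Taking A's sense as positive: L = (1.770)(11.2) + (0.9100)(11.9) = 30.65 kg·m²·rev/s.
Combined I = 1.770 + 0.9100 = 2.680 kg·m².
ω_f = L / I = 30.65 / 2.680 = 11.44 rev/s.
KE_i = ½ΣIω² = 6926 J; KE_f = ½(2.680)(71.87)² = 6921 J.
Fraction dissipated = (KE_i − KE_f)/KE_i = 0.0008393.

fraction ≈ 0.000839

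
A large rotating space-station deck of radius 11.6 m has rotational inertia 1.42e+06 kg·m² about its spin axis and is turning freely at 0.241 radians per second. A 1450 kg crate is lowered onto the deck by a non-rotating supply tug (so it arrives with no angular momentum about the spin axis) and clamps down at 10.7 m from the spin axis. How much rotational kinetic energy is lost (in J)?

The added mass arrives with no angular momentum about the spin axis, and any external torque about the spin axis is negligible, so the system's angular momentum is conserved.
Added inertia Σmr² = (1450)(10.7)² = 1.660e+05 kg·m²; I_f = 1.420e+06 + 1.660e+05 = 1.586e+06 kg·m².
ω_f = I_p ω_i / I_f = (1.420e+06)(0.241) / 1.586e+06 = 0.2158 rad/s.
KE_i = ½(1.420e+06)(0.2410 rad/s)² = 41240 J; KE_f = ½(1.586e+06)(0.2158)² = 36920 J.

energy lost ≈ 4320 J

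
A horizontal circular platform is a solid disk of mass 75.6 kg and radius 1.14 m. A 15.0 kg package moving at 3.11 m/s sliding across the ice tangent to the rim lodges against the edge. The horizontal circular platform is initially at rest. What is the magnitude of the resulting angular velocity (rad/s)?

The axle reaction passes through the central axle and exerts no torque about it; angular momentum about the central axle is conserved through the impact.
I_p = ½(75.6)(1.14)² = 49.12 kg·m². Taking the sense of the package's angular momentum as positive, L_{package} = m v R = (15.0)(3.11)(1.14) = 53.18 kg·m²/s.
L_i = 0 + 53.18 = 53.18 kg·m²/s.
After sticking, I_f = I_p + m R² = 49.12 + (15.0)(1.14)² = 68.62 kg·m².
ω_f = L_i / I_f = 53.18 / 68.62 = 0.7750 rad/s.

|ω_f| ≈ 0.775 rad/s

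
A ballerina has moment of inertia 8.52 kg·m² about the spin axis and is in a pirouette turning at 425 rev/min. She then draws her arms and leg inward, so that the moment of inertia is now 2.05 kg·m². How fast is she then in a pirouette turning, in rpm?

ω₂ ≈ 1770 rpm

No external torque acts about the spin axis, so angular momentum is conserved.
ω₂ = I₁ω₁ / I₂ = (8.520)(425 rpm) / (2.050) = 1766 rpm.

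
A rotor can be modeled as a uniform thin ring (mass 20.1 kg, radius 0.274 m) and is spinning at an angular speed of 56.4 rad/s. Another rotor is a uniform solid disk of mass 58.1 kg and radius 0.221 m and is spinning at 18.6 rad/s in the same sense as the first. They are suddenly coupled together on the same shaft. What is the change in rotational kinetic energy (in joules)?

No external torque acts about the common axis, so total angular momentum is conserved.
Moments of inertia: I_A = (20.1)(0.274)² = 1.509 kg·m²; I_B = ½(58.1)(0.221)² = 1.419 kg·m².
Taking A's sense as positive: L = (1.509)(56.4) + (1.419)(18.6) = 111.5 kg·m²·rad/s.
Combined I = 1.509 + 1.419 = 2.928 kg·m².
ω_f = L / I = 111.5 / 2.928 = 38.08 rad/s.
KE_i = ½ΣIω² = 2646 J; KE_f = ½(2.928)(38.08)² = 2123 J.

ΔKE ≈ -522 J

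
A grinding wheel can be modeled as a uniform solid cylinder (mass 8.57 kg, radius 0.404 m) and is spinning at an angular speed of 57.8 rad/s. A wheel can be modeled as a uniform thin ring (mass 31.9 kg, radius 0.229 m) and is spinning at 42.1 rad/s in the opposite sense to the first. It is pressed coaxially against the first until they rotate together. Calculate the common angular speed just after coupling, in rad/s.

|ω_f| ≈ 12.6 rad/s

No external torque acts about the common axis, so total angular momentum is conserved.
Moments of inertia: I_A = ½(8.57)(0.404)² = 0.6994 kg·m²; I_B = (31.9)(0.229)² = 1.673 kg·m².
Taking A's sense as positive: L = (0.6994)(57.8) − (1.673)(42.1) = -30.00 kg·m²·rad/s.
Combined I = 0.6994 + 1.673 = 2.372 kg·m².
ω_f = L / I = -30.00 / 2.372 = -12.65 rad/s.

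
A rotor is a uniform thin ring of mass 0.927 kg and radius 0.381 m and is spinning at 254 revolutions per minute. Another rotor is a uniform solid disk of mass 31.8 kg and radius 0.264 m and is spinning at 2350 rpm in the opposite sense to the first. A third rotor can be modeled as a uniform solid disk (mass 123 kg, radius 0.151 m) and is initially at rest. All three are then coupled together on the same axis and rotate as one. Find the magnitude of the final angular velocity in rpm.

The coupling torques are internal; angular momentum about the shared axis is conserved.
Moments of inertia: I_A = (0.927)(0.381)² = 0.1346 kg·m²; I_B = ½(31.8)(0.264)² = 1.108 kg·m²; I_C = ½(123)(0.151)² = 1.402 kg·m².
Taking A's sense as positive: L = (0.1346)(254) − (1.108)(2350) = -2570 kg·m²·rpm.
Combined I = 0.1346 + 1.108 + 1.402 = 2.645 kg·m².
ω_f = L / I = -2570 / 2.645 = -971.7 rpm.

|ω_f| ≈ 972 rpm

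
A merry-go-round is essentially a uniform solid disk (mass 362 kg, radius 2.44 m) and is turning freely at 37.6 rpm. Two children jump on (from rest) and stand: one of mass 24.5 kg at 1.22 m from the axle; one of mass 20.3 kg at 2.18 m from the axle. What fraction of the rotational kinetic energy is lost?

No external torque acts about the axle; L_before = L_after.
I_p = ½(362)(2.44)² = 1078 kg·m².
Added inertia Σmr² = (24.5)(1.22)² + (20.3)(2.18)² = 132.9 kg·m²; I_f = 1078 + 132.9 = 1211 kg·m².
ω_f = I_p ω_i / I_f = (1078)(37.6) / 1211 = 33.47 rpm.
KE_i = ½(1078)(3.937 rad/s)² = 8353 J; KE_f = ½(1211)(3.505)² = 7436 J.
Fraction lost = 0.1098.

fraction ≈ 0.110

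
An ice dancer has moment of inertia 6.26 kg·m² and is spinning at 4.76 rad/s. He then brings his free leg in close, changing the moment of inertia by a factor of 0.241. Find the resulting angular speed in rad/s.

Angular momentum about the spin axis is conserved since the torque about it is zero.
I₂ = 0.241 × 6.26 = 1.509 kg·m².
ω₂ = I₁ω₁ / I₂ = (6.260)(4.76 rad/s) / (1.509) = 19.75 rad/s.

ω₂ ≈ 19.8 rad/s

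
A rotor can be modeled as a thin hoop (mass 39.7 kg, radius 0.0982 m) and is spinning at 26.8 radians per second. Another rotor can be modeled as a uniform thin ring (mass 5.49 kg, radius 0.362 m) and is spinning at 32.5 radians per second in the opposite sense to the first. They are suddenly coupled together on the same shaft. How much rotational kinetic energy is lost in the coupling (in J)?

ΔKE lost ≈ 439 J

No external torque acts about the common axis, so total angular momentum is conserved.
Moments of inertia: I_A = (39.7)(0.0982)² = 0.3828 kg·m²; I_B = (5.49)(0.362)² = 0.7194 kg·m².
Taking A's sense as positive: L = (0.3828)(26.8) − (0.7194)(32.5) = -13.12 kg·m²·rad/s.
Combined I = 0.3828 + 0.7194 = 1.102 kg·m².
ω_f = L / I = -13.12 / 1.102 = -11.90 rad/s.
KE_i = ½ΣIω² = 517.4 J; KE_f = ½(1.102)(11.90)² = 78.10 J.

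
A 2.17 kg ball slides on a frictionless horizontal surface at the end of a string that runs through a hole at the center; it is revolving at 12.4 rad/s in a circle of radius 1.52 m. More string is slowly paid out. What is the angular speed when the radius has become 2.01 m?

No torque about the axis ⇒ m r₁² ω₁ = m r₂² ω₂.
ω₂ = ω₁ (r₁/r₂)² = (12.4)(1.52/2.01)² = 7.091 rad/s.

ω₂ ≈ 7.09 rad/s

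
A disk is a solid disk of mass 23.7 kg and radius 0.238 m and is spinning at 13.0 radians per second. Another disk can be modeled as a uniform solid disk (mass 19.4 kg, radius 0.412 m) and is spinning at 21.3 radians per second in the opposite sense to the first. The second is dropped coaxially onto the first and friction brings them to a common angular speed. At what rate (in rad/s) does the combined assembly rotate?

|ω_f| ≈ 11.4 rad/s

The coupling torques are internal; angular momentum about the shared axis is conserved.
Moments of inertia: I_A = ½(23.7)(0.238)² = 0.6712 kg·m²; I_B = ½(19.4)(0.412)² = 1.647 kg·m².
Taking A's sense as positive: L = (0.6712)(13.0) − (1.647)(21.3) = -26.34 kg·m²·rad/s.
Combined I = 0.6712 + 1.647 = 2.318 kg·m².
ω_f = L / I = -26.34 / 2.318 = -11.37 rad/s.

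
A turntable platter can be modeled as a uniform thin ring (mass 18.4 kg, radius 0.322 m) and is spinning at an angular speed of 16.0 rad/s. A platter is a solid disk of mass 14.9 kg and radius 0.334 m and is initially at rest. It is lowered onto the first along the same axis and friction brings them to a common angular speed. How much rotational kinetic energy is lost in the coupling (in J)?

ΔKE lost ≈ 74.1 J

The coupling torques are internal; angular momentum about the shared axis is conserved.
Moments of inertia: I_A = (18.4)(0.322)² = 1.908 kg·m²; I_B = ½(14.9)(0.334)² = 0.8311 kg·m².
Taking A's sense as positive: L = (1.908)(16.0) = 30.52 kg·m²·rad/s.
Combined I = 1.908 + 0.8311 = 2.739 kg·m².
ω_f = L / I = 30.52 / 2.739 = 11.14 rad/s.
KE_i = ½ΣIω² = 244.2 J; KE_f = ½(2.739)(11.14)² = 170.1 J.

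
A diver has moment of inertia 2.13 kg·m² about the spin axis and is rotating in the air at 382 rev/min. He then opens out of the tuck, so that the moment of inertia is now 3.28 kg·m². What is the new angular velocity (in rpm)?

No external torque acts about the spin axis, so angular momentum is conserved.
ω₂ = I₁ω₁ / I₂ = (2.130)(382 rpm) / (3.280) = 248.1 rpm.

ω₂ ≈ 248 rpm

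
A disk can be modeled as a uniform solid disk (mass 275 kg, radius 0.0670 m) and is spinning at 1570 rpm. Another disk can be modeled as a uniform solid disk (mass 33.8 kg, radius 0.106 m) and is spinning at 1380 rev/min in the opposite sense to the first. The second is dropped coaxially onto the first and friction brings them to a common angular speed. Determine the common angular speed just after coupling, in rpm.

|ω_f| ≈ 876 rpm

No external torque acts about the common axis, so total angular momentum is conserved.
Moments of inertia: I_A = ½(275)(0.0670)² = 0.6172 kg·m²; I_B = ½(33.8)(0.106)² = 0.1899 kg·m².
Taking A's sense as positive: L = (0.6172)(1570) − (0.1899)(1380) = 707.0 kg·m²·rpm.
Combined I = 0.6172 + 0.1899 = 0.8071 kg·m².
ω_f = L / I = 707.0 / 0.8071 = 876.0 rpm.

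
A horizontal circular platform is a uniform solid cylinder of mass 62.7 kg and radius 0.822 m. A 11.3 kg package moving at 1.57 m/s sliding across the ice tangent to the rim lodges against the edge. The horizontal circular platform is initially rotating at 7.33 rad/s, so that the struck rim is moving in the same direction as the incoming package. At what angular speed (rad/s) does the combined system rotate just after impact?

The axle reaction passes through the central axle and exerts no torque about it; angular momentum about the central axle is conserved through the impact.
I_p = ½(62.7)(0.822)² = 21.18 kg·m². Taking the sense of the package's angular momentum as positive, L_{package} = m v R = (11.3)(1.57)(0.822) = 14.58 kg·m²/s.
L_i = +I_p ω_p + m v R = +(21.18)(7.33) + 14.58 = 169.9 kg·m²/s.
After sticking, I_f = I_p + m R² = 21.18 + (11.3)(0.822)² = 28.82 kg·m².
ω_f = L_i / I_f = 169.9 / 28.82 = 5.894 rad/s.

|ω_f| ≈ 5.89 rad/s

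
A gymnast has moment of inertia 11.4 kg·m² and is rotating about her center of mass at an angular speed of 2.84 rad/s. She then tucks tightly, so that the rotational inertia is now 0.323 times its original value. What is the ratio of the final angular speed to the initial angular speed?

Angular momentum about the spin axis is conserved since the torque about it is zero.
I₂ = 0.323 × 11.4 = 3.682 kg·m².
ω₂/ω₁ = I₁/I₂ = 11.40 / 3.682 = 3.096.

ω₂/ω₁ ≈ 3.10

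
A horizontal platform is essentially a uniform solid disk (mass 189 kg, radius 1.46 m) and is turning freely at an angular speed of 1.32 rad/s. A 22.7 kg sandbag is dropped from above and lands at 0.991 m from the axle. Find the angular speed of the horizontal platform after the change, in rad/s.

No external torque acts about the axle; L_before = L_after.
I_p = ½(189)(1.46)² = 201.4 kg·m².
Added inertia Σmr² = (22.7)(0.991)² = 22.29 kg·m²; I_f = 201.4 + 22.29 = 223.7 kg·m².
ω_f = I_p ω_i / I_f = (201.4)(1.32) / 223.7 = 1.188 rad/s.

ω_f ≈ 1.19 rad/s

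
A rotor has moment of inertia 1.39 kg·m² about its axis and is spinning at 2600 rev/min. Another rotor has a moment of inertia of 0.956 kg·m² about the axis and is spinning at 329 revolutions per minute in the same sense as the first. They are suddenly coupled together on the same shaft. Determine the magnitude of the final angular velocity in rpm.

The coupling torques are internal; angular momentum about the shared axis is conserved.
Taking A's sense as positive: L = (1.390)(2600) + (0.9560)(329) = 3929 kg·m²·rpm.
Combined I = 1.390 + 0.9560 = 2.346 kg·m².
ω_f = L / I = 3929 / 2.346 = 1675 rpm.

|ω_f| ≈ 1670 rpm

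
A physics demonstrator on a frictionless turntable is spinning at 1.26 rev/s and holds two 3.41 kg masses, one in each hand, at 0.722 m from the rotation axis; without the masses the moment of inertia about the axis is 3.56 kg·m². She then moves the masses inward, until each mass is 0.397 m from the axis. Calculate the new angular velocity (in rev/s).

ω₂ ≈ 1.93 rev/s

No external torque acts about the spin axis, so angular momentum is conserved.
I₁ = 3.56 + 2(3.41)(0.722)² = 7.115 kg·m²; I₂ = 3.56 + 2(3.41)(0.397)² = 4.635 kg·m².
ω₂ = I₁ω₁ / I₂ = (7.115)(1.26 rev/s) / (4.635) = 1.934 rev/s.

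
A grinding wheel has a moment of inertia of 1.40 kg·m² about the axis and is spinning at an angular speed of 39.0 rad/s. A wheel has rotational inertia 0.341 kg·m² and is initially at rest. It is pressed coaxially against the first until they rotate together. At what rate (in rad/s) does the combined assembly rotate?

The coupling torques are internal; angular momentum about the shared axis is conserved.
Taking A's sense as positive: L = (1.400)(39.0) = 54.60 kg·m²·rad/s.
Combined I = 1.400 + 0.3410 = 1.741 kg·m².
ω_f = L / I = 54.60 / 1.741 = 31.36 rad/s.

|ω_f| ≈ 31.4 rad/s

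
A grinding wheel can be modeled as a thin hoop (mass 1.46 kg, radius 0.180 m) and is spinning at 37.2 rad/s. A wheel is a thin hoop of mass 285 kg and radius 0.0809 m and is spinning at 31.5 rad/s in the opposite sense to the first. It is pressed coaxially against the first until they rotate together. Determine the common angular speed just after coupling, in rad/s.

|ω_f| ≈ 29.8 rad/s

The coupling torques are internal; angular momentum about the shared axis is conserved.
Moments of inertia: I_A = (1.46)(0.180)² = 0.04730 kg·m²; I_B = (285)(0.0809)² = 1.865 kg·m².
Taking A's sense as positive: L = (0.04730)(37.2) − (1.865)(31.5) = -57.00 kg·m²·rad/s.
Combined I = 0.04730 + 1.865 = 1.913 kg·m².
ω_f = L / I = -57.00 / 1.913 = -29.80 rad/s.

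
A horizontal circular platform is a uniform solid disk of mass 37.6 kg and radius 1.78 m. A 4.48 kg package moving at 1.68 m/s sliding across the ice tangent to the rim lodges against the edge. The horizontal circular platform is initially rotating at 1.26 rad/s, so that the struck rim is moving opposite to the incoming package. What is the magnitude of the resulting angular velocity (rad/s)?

The axle reaction passes through the central axle and exerts no torque about it; angular momentum about the central axle is conserved through the impact.
I_p = ½(37.6)(1.78)² = 59.57 kg·m². Taking the sense of the package's angular momentum as positive, L_{package} = m v R = (4.48)(1.68)(1.78) = 13.40 kg·m²/s.
L_i = −I_p ω_p + m v R = −(59.57)(1.26) + 13.40 = -61.66 kg·m²/s.
After sticking, I_f = I_p + m R² = 59.57 + (4.48)(1.78)² = 73.76 kg·m².
ω_f = L_i / I_f = -61.66 / 73.76 = -0.8359 rad/s.

|ω_f| ≈ 0.836 rad/s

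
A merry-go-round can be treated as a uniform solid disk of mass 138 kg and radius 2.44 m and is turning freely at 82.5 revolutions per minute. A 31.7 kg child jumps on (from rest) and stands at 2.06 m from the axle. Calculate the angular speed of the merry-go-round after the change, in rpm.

ω_f ≈ 62.1 rpm

The added mass arrives with no angular momentum about the axle, and any external torque about the axle is negligible, so the system's angular momentum is conserved.
I_p = ½(138)(2.44)² = 410.8 kg·m².
Added inertia Σmr² = (31.7)(2.06)² = 134.5 kg·m²; I_f = 410.8 + 134.5 = 545.3 kg·m².
ω_f = I_p ω_i / I_f = (410.8)(82.5) / 545.3 = 62.15 rpm.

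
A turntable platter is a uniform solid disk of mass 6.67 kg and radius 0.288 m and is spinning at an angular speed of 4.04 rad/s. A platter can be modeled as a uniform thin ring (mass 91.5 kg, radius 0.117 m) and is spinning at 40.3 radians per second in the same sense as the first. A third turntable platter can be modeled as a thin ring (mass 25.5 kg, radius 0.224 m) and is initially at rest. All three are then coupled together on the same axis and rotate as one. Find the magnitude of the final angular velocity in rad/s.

No external torque acts about the common axis, so total angular momentum is conserved.
Moments of inertia: I_A = ½(6.67)(0.288)² = 0.2766 kg·m²; I_B = (91.5)(0.117)² = 1.253 kg·m²; I_C = (25.5)(0.224)² = 1.279 kg·m².
Taking A's sense as positive: L = (0.2766)(4.04) + (1.253)(40.3) = 51.60 kg·m²·rad/s.
Combined I = 0.2766 + 1.253 + 1.279 = 2.809 kg·m².
ω_f = L / I = 51.60 / 2.809 = 18.37 rad/s.

|ω_f| ≈ 18.4 rad/s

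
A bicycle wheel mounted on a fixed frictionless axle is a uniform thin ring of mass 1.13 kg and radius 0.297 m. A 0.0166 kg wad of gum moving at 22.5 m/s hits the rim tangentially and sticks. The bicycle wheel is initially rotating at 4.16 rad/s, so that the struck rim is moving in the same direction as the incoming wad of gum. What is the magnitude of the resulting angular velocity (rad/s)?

About the axle the impulsive forces during the collision are internal, so angular momentum about that axis is conserved.
I_p = (1.13)(0.297)² = 0.09968 kg·m². Taking the sense of the wad of gum's angular momentum as positive, L_{wad} = m v R = (0.0166)(22.5)(0.297) = 0.1109 kg·m²/s.
L_i = +I_p ω_p + m v R = +(0.09968)(4.16) + 0.1109 = 0.5256 kg·m²/s.
After sticking, I_f = I_p + m R² = 0.09968 + (0.0166)(0.297)² = 0.1011 kg·m².
ω_f = L_i / I_f = 0.5256 / 0.1011 = 5.197 rad/s.

|ω_f| ≈ 5.20 rad/s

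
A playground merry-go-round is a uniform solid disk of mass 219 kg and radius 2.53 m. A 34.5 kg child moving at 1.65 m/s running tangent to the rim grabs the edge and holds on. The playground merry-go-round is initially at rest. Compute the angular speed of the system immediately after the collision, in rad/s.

|ω_f| ≈ 0.156 rad/s

The axle reaction passes through the axle and exerts no torque about it; angular momentum about the axle is conserved through the impact.
I_p = ½(219)(2.53)² = 700.9 kg·m². Taking the sense of the child's angular momentum as positive, L_{child} = m v R = (34.5)(1.65)(2.53) = 144.0 kg·m²/s.
L_i = 0 + 144.0 = 144.0 kg·m²/s.
After sticking, I_f = I_p + m R² = 700.9 + (34.5)(2.53)² = 921.7 kg·m².
ω_f = L_i / I_f = 144.0 / 921.7 = 0.1562 rad/s.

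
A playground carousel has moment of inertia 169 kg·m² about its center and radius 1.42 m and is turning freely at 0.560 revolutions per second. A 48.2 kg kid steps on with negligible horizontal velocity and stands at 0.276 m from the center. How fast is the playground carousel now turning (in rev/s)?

No external torque acts about the center; L_before = L_after.
Added inertia Σmr² = (48.2)(0.276)² = 3.672 kg·m²; I_f = 169.0 + 3.672 = 172.7 kg·m².
ω_f = I_p ω_i / I_f = (169.0)(0.560) / 172.7 = 0.5481 rev/s.

ω_f ≈ 0.548 rev/s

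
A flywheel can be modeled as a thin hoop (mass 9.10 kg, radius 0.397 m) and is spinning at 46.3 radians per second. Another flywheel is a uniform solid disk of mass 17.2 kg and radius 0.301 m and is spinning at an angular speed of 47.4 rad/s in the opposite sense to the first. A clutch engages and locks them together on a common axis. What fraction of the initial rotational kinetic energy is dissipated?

fraction ≈ 0.919

No external torque acts about the common axis, so total angular momentum is conserved.
Moments of inertia: I_A = (9.10)(0.397)² = 1.434 kg·m²; I_B = ½(17.2)(0.301)² = 0.7792 kg·m².
Taking A's sense as positive: L = (1.434)(46.3) − (0.7792)(47.4) = 29.47 kg·m²·rad/s.
Combined I = 1.434 + 0.7792 = 2.213 kg·m².
ω_f = L / I = 29.47 / 2.213 = 13.32 rad/s.
KE_i = ½ΣIω² = 2413 J; KE_f = ½(2.213)(13.32)² = 196.2 J.
Fraction dissipated = (KE_i − KE_f)/KE_i = 0.9187.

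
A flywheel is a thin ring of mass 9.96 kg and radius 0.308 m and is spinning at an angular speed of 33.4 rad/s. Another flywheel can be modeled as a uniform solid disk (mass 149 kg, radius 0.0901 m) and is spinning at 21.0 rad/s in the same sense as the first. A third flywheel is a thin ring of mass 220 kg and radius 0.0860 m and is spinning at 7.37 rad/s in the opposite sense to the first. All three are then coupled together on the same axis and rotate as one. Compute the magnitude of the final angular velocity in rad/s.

|ω_f| ≈ 10.2 rad/s

The coupling torques are internal; angular momentum about the shared axis is conserved.
Moments of inertia: I_A = (9.96)(0.308)² = 0.9448 kg·m²; I_B = ½(149)(0.0901)² = 0.6048 kg·m²; I_C = (220)(0.0860)² = 1.627 kg·m².
Taking A's sense as positive: L = (0.9448)(33.4) + (0.6048)(21.0) − (1.627)(7.37) = 32.27 kg·m²·rad/s.
Combined I = 0.9448 + 0.6048 + 1.627 = 3.177 kg·m².
ω_f = L / I = 32.27 / 3.177 = 10.16 rad/s.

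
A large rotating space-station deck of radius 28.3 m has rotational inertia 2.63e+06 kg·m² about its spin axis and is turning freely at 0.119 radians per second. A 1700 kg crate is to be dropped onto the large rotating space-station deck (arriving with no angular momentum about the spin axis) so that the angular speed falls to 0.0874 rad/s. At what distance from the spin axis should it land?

No external torque acts about the spin axis; L_before = L_after.
I_p ω_i = (I_p + m r²) ω_f ⇒ m r² = I_p(ω_i/ω_f − 1) = 2.630e+06(0.119/0.0874 − 1) = 9.509e+05 kg·m².
r = √(9.509e+05/1700) = 23.65 m.

r ≈ 23.7 m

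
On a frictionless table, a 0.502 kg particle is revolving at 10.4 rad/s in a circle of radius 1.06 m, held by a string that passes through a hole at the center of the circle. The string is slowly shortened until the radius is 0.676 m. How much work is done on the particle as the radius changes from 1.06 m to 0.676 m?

W ≈ 44.5 J

The constraining force is radial, so m r² ω about the center is conserved.
ω₂ = ω₁ (r₁/r₂)² = (10.4)(1.06/0.676)² = 25.57 rad/s.
W = ΔKE = ½m(v₂² − v₁²) = 44.50 J.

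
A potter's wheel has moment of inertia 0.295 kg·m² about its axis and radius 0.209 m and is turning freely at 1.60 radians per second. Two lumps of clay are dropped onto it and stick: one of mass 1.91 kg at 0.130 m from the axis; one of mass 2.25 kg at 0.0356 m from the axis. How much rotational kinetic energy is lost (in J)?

No external torque acts about the axis; L_before = L_after.
Added inertia Σmr² = (1.91)(0.130)² + (2.25)(0.0356)² = 0.03513 kg·m²; I_f = 0.2950 + 0.03513 = 0.3301 kg·m².
ω_f = I_p ω_i / I_f = (0.2950)(1.60) / 0.3301 = 1.430 rad/s.
KE_i = ½(0.2950)(1.600 rad/s)² = 0.3776 J; KE_f = ½(0.3301)(1.430)² = 0.3374 J.

energy lost ≈ 0.0402 J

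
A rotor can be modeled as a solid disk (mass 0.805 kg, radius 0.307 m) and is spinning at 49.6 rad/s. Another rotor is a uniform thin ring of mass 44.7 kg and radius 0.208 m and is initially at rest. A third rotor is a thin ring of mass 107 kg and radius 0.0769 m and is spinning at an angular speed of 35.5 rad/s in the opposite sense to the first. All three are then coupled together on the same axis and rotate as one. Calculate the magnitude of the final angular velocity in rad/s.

|ω_f| ≈ 7.90 rad/s

The coupling torques are internal; angular momentum about the shared axis is conserved.
Moments of inertia: I_A = ½(0.805)(0.307)² = 0.03794 kg·m²; I_B = (44.7)(0.208)² = 1.934 kg·m²; I_C = (107)(0.0769)² = 0.6328 kg·m².
Taking A's sense as positive: L = (0.03794)(49.6) − (0.6328)(35.5) = -20.58 kg·m²·rad/s.
Combined I = 0.03794 + 1.934 + 0.6328 = 2.605 kg·m².
ω_f = L / I = -20.58 / 2.605 = -7.902 rad/s.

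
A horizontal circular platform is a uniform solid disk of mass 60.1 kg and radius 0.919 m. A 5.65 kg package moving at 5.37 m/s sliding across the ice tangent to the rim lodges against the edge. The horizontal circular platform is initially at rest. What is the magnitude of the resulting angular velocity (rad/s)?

|ω_f| ≈ 0.925 rad/s

About the central axle the impulsive forces during the collision are internal, so angular momentum about that axis is conserved.
I_p = ½(60.1)(0.919)² = 25.38 kg·m². Taking the sense of the package's angular momentum as positive, L_{package} = m v R = (5.65)(5.37)(0.919) = 27.88 kg·m²/s.
L_i = 0 + 27.88 = 27.88 kg·m²/s.
After sticking, I_f = I_p + m R² = 25.38 + (5.65)(0.919)² = 30.15 kg·m².
ω_f = L_i / I_f = 27.88 / 30.15 = 0.9248 rad/s.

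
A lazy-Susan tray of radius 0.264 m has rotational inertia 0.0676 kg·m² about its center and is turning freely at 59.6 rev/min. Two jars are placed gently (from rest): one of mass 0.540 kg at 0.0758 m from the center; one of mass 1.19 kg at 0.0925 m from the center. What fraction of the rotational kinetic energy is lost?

The added mass arrives with no angular momentum about the center, and any external torque about the center is negligible, so the system's angular momentum is conserved.
Added inertia Σmr² = (0.540)(0.0758)² + (1.19)(0.0925)² = 0.01328 kg·m²; I_f = 0.06760 + 0.01328 = 0.08088 kg·m².
ω_f = I_p ω_i / I_f = (0.06760)(59.6) / 0.08088 = 49.81 rpm.
KE_i = ½(0.06760)(6.241 rad/s)² = 1.317 J; KE_f = ½(0.08088)(5.216)² = 1.100 J.
Fraction lost = 0.1642.

fraction ≈ 0.164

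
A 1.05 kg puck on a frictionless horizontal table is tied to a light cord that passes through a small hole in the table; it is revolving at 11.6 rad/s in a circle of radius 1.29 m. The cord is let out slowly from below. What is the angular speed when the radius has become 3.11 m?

ω₂ ≈ 2.00 rad/s

The constraining force is radial, so m r² ω about the center is conserved.
ω₂ = ω₁ (r₁/r₂)² = (11.6)(1.29/3.11)² = 1.996 rad/s.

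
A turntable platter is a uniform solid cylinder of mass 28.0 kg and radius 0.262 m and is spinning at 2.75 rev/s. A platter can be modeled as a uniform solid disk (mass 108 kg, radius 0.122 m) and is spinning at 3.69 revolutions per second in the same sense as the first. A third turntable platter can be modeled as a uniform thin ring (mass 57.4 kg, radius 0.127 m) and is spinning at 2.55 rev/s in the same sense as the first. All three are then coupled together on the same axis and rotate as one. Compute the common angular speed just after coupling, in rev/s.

No external torque acts about the common axis, so total angular momentum is conserved.
Moments of inertia: I_A = ½(28.0)(0.262)² = 0.9610 kg·m²; I_B = ½(108)(0.122)² = 0.8037 kg·m²; I_C = (57.4)(0.127)² = 0.9258 kg·m².
Taking A's sense as positive: L = (0.9610)(2.75) + (0.8037)(3.69) + (0.9258)(2.55) = 7.969 kg·m²·rev/s.
Combined I = 0.9610 + 0.8037 + 0.9258 = 2.691 kg·m².
ω_f = L / I = 7.969 / 2.691 = 2.962 rev/s.

|ω_f| ≈ 2.96 rev/s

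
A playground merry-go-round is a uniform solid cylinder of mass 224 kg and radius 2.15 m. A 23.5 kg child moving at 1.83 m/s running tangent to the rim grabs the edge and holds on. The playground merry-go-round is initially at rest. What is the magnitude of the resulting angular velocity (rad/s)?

|ω_f| ≈ 0.148 rad/s

About the axle the impulsive forces during the collision are internal, so angular momentum about that axis is conserved.
I_p = ½(224)(2.15)² = 517.7 kg·m². Taking the sense of the child's angular momentum as positive, L_{child} = m v R = (23.5)(1.83)(2.15) = 92.46 kg·m²/s.
L_i = 0 + 92.46 = 92.46 kg·m²/s.
After sticking, I_f = I_p + m R² = 517.7 + (23.5)(2.15)² = 626.3 kg·m².
ω_f = L_i / I_f = 92.46 / 626.3 = 0.1476 rad/s.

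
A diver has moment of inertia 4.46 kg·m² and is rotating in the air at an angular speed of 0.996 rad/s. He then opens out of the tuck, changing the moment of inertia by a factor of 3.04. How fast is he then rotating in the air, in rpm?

ω₂ ≈ 3.13 rpm

Angular momentum about the spin axis is conserved since the torque about it is zero.
I₂ = 3.04 × 4.46 = 13.56 kg·m².
ω₂ = I₁ω₁ / I₂ = (4.460)(0.996 rad/s) / (13.56) = 0.3276 rad/s = 3.129 rpm.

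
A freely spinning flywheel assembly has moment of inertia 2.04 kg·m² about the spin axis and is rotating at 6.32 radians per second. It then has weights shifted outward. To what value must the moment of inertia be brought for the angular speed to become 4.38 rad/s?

I₂ ≈ 2.94 kg·m²

Angular momentum about the spin axis is conserved since the torque about it is zero.
I₂ = I₁ω₁ / ω₂ = (2.04)(6.32) / (4.38) = 2.944 kg·m².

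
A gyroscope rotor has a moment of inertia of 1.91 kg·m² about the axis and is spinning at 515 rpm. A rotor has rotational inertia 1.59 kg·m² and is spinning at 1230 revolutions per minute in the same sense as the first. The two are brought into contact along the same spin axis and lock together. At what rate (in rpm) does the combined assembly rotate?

The coupling torques are internal; angular momentum about the shared axis is conserved.
Taking A's sense as positive: L = (1.910)(515) + (1.590)(1230) = 2939 kg·m²·rpm.
Combined I = 1.910 + 1.590 = 3.500 kg·m².
ω_f = L / I = 2939 / 3.500 = 839.8 rpm.

|ω_f| ≈ 840 rpm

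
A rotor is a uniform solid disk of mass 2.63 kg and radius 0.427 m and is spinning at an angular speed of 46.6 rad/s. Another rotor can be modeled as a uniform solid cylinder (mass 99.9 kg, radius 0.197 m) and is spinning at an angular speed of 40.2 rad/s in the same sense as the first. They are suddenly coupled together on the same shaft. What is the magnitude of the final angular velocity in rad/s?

The coupling torques are internal; angular momentum about the shared axis is conserved.
Moments of inertia: I_A = ½(2.63)(0.427)² = 0.2398 kg·m²; I_B = ½(99.9)(0.197)² = 1.939 kg·m².
Taking A's sense as positive: L = (0.2398)(46.6) + (1.939)(40.2) = 89.10 kg·m²·rad/s.
Combined I = 0.2398 + 1.939 = 2.178 kg·m².
ω_f = L / I = 89.10 / 2.178 = 40.90 rad/s.

|ω_f| ≈ 40.9 rad/s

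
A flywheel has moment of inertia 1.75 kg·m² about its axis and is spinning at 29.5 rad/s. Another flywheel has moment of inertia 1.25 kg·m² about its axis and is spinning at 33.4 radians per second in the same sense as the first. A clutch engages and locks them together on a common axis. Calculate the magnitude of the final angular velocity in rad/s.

|ω_f| ≈ 31.1 rad/s

No external torque acts about the common axis, so total angular momentum is conserved.
Taking A's sense as positive: L = (1.750)(29.5) + (1.250)(33.4) = 93.38 kg·m²·rad/s.
Combined I = 1.750 + 1.250 = 3.000 kg·m².
ω_f = L / I = 93.38 / 3.000 = 31.12 rad/s.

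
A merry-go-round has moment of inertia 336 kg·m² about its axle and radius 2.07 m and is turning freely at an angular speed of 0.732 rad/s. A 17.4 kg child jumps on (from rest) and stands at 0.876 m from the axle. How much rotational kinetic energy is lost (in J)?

The added mass arrives with no angular momentum about the axle, and any external torque about the axle is negligible, so the system's angular momentum is conserved.
Added inertia Σmr² = (17.4)(0.876)² = 13.35 kg·m²; I_f = 336.0 + 13.35 = 349.4 kg·m².
ω_f = I_p ω_i / I_f = (336.0)(0.732) / 349.4 = 0.7040 rad/s.
KE_i = ½(336.0)(0.7320 rad/s)² = 90.02 J; KE_f = ½(349.4)(0.7040)² = 86.58 J.

energy lost ≈ 3.44 J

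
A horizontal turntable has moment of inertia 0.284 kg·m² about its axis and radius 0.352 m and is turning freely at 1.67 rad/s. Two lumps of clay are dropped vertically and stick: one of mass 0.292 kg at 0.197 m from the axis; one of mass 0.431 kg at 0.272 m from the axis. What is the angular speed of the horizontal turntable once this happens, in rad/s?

ω_f ≈ 1.45 rad/s

No external torque acts about the axis; L_before = L_after.
Added inertia Σmr² = (0.292)(0.197)² + (0.431)(0.272)² = 0.04322 kg·m²; I_f = 0.2840 + 0.04322 = 0.3272 kg·m².
ω_f = I_p ω_i / I_f = (0.2840)(1.67) / 0.3272 = 1.449 rad/s.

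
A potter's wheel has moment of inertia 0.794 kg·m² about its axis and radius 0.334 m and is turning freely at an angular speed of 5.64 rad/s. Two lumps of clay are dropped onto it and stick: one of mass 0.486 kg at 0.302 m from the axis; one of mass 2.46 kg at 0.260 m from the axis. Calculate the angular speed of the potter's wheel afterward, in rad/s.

ω_f ≈ 4.46 rad/s

No external torque acts about the axis; L_before = L_after.
Added inertia Σmr² = (0.486)(0.302)² + (2.46)(0.260)² = 0.2106 kg·m²; I_f = 0.7940 + 0.2106 = 1.005 kg·m².
ω_f = I_p ω_i / I_f = (0.7940)(5.64) / 1.005 = 4.458 rad/s.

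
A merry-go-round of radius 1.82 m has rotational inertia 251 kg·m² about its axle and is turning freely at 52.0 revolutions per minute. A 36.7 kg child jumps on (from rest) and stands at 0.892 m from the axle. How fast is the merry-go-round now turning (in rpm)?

No external torque acts about the axle; L_before = L_after.
Added inertia Σmr² = (36.7)(0.892)² = 29.20 kg·m²; I_f = 251.0 + 29.20 = 280.2 kg·m².
ω_f = I_p ω_i / I_f = (251.0)(52.0) / 280.2 = 46.58 rpm.

ω_f ≈ 46.6 rpm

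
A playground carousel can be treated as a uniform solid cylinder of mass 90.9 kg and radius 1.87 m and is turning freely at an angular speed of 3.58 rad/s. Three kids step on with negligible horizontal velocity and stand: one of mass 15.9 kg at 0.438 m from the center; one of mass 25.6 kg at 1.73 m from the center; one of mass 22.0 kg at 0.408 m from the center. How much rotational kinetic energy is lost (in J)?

No external torque acts about the center; L_before = L_after.
I_p = ½(90.9)(1.87)² = 158.9 kg·m².
Added inertia Σmr² = (15.9)(0.438)² + (25.6)(1.73)² + (22.0)(0.408)² = 83.33 kg·m²; I_f = 158.9 + 83.33 = 242.3 kg·m².
ω_f = I_p ω_i / I_f = (158.9)(3.58) / 242.3 = 2.349 rad/s.
KE_i = ½(158.9)(3.580 rad/s)² = 1018 J; KE_f = ½(242.3)(2.349)² = 668.2 J.

energy lost ≈ 350 J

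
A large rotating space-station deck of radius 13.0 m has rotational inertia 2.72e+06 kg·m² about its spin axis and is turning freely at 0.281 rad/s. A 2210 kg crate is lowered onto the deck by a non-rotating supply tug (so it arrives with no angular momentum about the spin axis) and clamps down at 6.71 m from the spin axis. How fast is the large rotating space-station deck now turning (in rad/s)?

No external torque acts about the spin axis; L_before = L_after.
Added inertia Σmr² = (2210)(6.71)² = 99500 kg·m²; I_f = 2.720e+06 + 99500 = 2.820e+06 kg·m².
ω_f = I_p ω_i / I_f = (2.720e+06)(0.281) / 2.820e+06 = 0.2711 rad/s.

ω_f ≈ 0.271 rad/s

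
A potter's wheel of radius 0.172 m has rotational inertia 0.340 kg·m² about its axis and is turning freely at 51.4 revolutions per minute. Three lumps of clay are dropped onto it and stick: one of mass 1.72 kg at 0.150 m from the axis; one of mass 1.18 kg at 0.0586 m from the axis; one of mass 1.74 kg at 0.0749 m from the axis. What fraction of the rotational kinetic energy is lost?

fraction ≈ 0.134

No external torque acts about the axis; L_before = L_after.
Added inertia Σmr² = (1.72)(0.150)² + (1.18)(0.0586)² + (1.74)(0.0749)² = 0.05251 kg·m²; I_f = 0.3400 + 0.05251 = 0.3925 kg·m².
ω_f = I_p ω_i / I_f = (0.3400)(51.4) / 0.3925 = 44.52 rpm.
KE_i = ½(0.3400)(5.383 rad/s)² = 4.925 J; KE_f = ½(0.3925)(4.662)² = 4.266 J.
Fraction lost = 0.1338.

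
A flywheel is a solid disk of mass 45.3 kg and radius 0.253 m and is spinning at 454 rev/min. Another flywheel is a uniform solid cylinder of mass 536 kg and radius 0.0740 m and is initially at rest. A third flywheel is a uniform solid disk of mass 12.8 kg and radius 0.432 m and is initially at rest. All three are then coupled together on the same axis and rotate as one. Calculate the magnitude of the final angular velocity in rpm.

The coupling torques are internal; angular momentum about the shared axis is conserved.
Moments of inertia: I_A = ½(45.3)(0.253)² = 1.450 kg·m²; I_B = ½(536)(0.0740)² = 1.468 kg·m²; I_C = ½(12.8)(0.432)² = 1.194 kg·m².
Taking A's sense as positive: L = (1.450)(454) = 658.2 kg·m²·rpm.
Combined I = 1.450 + 1.468 + 1.194 = 4.112 kg·m².
ω_f = L / I = 658.2 / 4.112 = 160.1 rpm.

|ω_f| ≈ 160 rpm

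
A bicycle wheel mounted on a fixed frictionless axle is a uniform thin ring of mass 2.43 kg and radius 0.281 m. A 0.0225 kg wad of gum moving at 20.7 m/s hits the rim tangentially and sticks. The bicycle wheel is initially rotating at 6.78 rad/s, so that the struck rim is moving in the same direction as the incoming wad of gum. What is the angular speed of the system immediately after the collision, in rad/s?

|ω_f| ≈ 7.39 rad/s

About the axle the impulsive forces during the collision are internal, so angular momentum about that axis is conserved.
I_p = (2.43)(0.281)² = 0.1919 kg·m². Taking the sense of the wad of gum's angular momentum as positive, L_{wad} = m v R = (0.0225)(20.7)(0.281) = 0.1309 kg·m²/s.
L_i = +I_p ω_p + m v R = +(0.1919)(6.78) + 0.1309 = 1.432 kg·m²/s.
After sticking, I_f = I_p + m R² = 0.1919 + (0.0225)(0.281)² = 0.1937 kg·m².
ω_f = L_i / I_f = 1.432 / 0.1937 = 7.394 rad/s.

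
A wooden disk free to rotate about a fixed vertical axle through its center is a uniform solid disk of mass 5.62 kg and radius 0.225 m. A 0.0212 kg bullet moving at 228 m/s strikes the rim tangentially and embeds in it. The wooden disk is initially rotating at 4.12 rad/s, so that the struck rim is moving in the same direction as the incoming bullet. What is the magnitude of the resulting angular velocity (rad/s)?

About the axle the impulsive forces during the collision are internal, so angular momentum about that axis is conserved.
I_p = ½(5.62)(0.225)² = 0.1423 kg·m². Taking the sense of the bullet's angular momentum as positive, L_{bullet} = m v R = (0.0212)(228)(0.225) = 1.088 kg·m²/s.
L_i = +I_p ω_p + m v R = +(0.1423)(4.12) + 1.088 = 1.674 kg·m²/s.
After sticking, I_f = I_p + m R² = 0.1423 + (0.0212)(0.225)² = 0.1433 kg·m².
ω_f = L_i / I_f = 1.674 / 0.1433 = 11.68 rad/s.

|ω_f| ≈ 11.7 rad/s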